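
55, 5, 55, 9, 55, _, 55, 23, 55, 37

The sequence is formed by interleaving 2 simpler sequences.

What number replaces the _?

Positions 1, 3, 5, … form one subsequence and positions 2, 4, 6, … form another.
Subsequence A: 55, 55, 55, 55, 55 (constant 55).
Subsequence B: 5, 9, ?, 23, 37 (a Fibonacci-like recurrence a_n = a_{n-1} + a_{n-2}).
The gap is subsequence B's term 3; the rule gives 14.

14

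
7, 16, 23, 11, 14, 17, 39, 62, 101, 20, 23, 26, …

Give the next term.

The slot pattern repeats as AAABBB (period 6), so there are 2 interleaved tracks.
Subsequence A: 7, 16, 23, 39, 62, 101 — Fibonacci-style (each term is the sum of the two before it).
Subsequence B: 11, 14, 17, 20, 23, 26 — arithmetic with common difference +3.
The 13th slot belongs to subsequence A; its 7th term is 163.

163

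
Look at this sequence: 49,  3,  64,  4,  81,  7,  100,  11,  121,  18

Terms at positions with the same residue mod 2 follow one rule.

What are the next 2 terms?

Split by position mod 2 into 2 tracks.
Track A: 49, 64, 81, 100, 121 — perfect squares starting at 7².
Track B: 3, 4, 7, 11, 18 — each term equals the sum of the previous two.
Term 11 comes from track A (its 6th entry): 144.
The 12th slot belongs to track B; its 6th term is 29.

144, 29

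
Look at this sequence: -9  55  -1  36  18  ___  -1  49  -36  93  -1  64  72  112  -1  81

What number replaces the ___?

74

Read the sequence 4 terms at a time; column i is its own pattern.
Track A: -9, 18, -36, 72 (a geometric progression (common ratio -2)).
Track B: 55, ?, 93, 112 (arithmetic, step +19).
Track C: -1, -1, -1, -1 (always -1).
Track D: 36, 49, 64, 81 (consecutive squares n² from n = 6).
So the missing entry in track B is 74.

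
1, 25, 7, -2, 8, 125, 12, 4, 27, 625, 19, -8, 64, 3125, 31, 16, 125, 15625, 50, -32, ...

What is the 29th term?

512

Split by position mod 4: positions 1, 5, 9, … form one track, and each other residue class forms its own.
Track A: 1, 8, 27, 64, 125 — consecutive cubes n³ from n = 1.
Track B: 25, 125, 625, 3125, 15625 — powers of 5.
Track C: 7, 12, 19, 31, 50 — each term equals the sum of the previous two.
Track D: -2, 4, -8, 16, -32 — geometric, ×-2 each step.
Position 29 → track A, term 8 = 512.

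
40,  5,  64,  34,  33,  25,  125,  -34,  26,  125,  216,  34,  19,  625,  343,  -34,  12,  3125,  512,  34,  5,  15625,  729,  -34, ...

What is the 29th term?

-9

Split by position mod 4: positions 1, 5, 9, … form one track, and each other residue class forms its own.
Track A = 40, 33, 26, 19, 12, 5: arithmetic, step −7.
Track B = 5, 25, 125, 625, 3125, 15625: powers of 5.
Track C = 64, 125, 216, 343, 512, 729: consecutive cubes n³ from n = 4.
Track D = 34, -34, 34, -34, 34, -34: alternating ±34.
Position 29 falls in track A as its term 8, giving -9.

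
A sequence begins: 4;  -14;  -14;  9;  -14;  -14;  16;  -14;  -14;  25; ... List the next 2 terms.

Positions follow the repeating pattern ABB; grouping by letter gives 2 tracks.
Subsequence A is 4, 9, 16, 25, which is perfect squares starting at 2².
Subsequence B is -14, -14, -14, -14, -14, -14, which is always -14.
Position 11 falls in subsequence B as its term 7, giving -14.
Position 12 falls in subsequence B as its term 8, giving -14.

-14, -14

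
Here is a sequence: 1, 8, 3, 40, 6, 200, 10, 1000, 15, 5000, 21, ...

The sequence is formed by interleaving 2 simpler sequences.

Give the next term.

25000

Positions 1, 3, 5, … form one subsequence and positions 2, 4, 6, … form another.
Stream A: 1, 3, 6, 10, 15, 21 — triangular numbers n(n+1)/2 for n = 1, 2, ….
Stream B: 8, 40, 200, 1000, 5000 — a geometric progression (common ratio 5).
Position 12 falls in stream B as its term 6, giving 25000.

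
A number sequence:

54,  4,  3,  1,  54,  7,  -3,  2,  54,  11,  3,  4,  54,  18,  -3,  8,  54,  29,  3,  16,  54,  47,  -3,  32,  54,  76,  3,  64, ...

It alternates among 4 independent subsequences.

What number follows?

Split by position mod 4 into 4 tracks.
Subsequence A = 54, 54, 54, 54, 54, 54, 54: constant 54.
Subsequence B = 4, 7, 11, 18, 29, 47, 76: each term equals the sum of the previous two.
Subsequence C = 3, -3, 3, -3, 3, -3, 3: oscillating between 3 and -3.
Subsequence D = 1, 2, 4, 8, 16, 32, 64: powers 2^0, 2^1, 2^2, ….
Term 29 comes from subsequence A (its 8th entry): 54.

54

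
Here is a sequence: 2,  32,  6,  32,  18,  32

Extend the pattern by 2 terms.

54, 32

Taking every 2nd term gives 2 separate tracks.
Track A = 2, 6, 18: a geometric progression (common ratio 3).
Track B = 32, 32, 32: constant 32.
Term 7 comes from track A (its 4th entry): 54.
The 8th slot belongs to track B; its 4th term is 32.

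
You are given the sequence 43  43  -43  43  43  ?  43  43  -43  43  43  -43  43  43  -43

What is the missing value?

-43

The slot pattern repeats as ABB (period 3), so there are 2 interleaved tracks.
Track A: 43, 43, 43, 43, 43. Always 43.
Track B: 43, -43, 43, ?, 43, -43, 43, -43, 43, -43. Oscillating between 43 and -43.
Track B's pattern makes the blank -43.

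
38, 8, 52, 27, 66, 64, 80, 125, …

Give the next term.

Split by position mod 2 into 2 tracks.
Subsequence A: 38, 52, 66, 80. Linear: a_n = 24 + 14·n.
Subsequence B: 8, 27, 64, 125. Consecutive cubes n³ from n = 2.
Position 9 → subsequence A, term 5 = 94.

94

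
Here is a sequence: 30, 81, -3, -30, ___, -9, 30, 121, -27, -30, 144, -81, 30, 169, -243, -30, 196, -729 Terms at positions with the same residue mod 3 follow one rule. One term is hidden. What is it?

100

Split by position mod 3: positions 1, 4, 7, … form one track, and each other residue class forms its own.
Stream A is 30, -30, 30, -30, 30, -30, which is the oscillation 30·(−1)^(n+1).
Stream B is 81, ?, 121, 144, 169, 196, which is the squares 9², 10², 11², ….
Stream C is -3, -9, -27, -81, -243, -729, which is geometric, ×3 each step.
The gap is stream B's term 2; the rule gives 100.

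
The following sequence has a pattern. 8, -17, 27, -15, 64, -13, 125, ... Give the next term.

Taking every 2nd term gives 2 separate tracks.
Track A = 8, 27, 64, 125: the cubes 2³, 3³, 4³, ….
Track B = -17, -15, -13: linear: a_n = -19 + 2·n.
Position 8 falls in track B as its term 4, giving -11.

-11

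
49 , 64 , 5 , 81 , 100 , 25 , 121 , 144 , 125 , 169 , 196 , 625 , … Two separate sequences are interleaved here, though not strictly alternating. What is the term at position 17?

Reading positions in blocks of 3 reveals the pattern AAB — 2 tracks woven together.
Track A: 49, 64, 81, 100, 121, 144, 169, 196. The squares 7², 8², 9², ….
Track B: 5, 25, 125, 625. Powers of 5.
Term 17 comes from track A (its 12th entry): 324.

324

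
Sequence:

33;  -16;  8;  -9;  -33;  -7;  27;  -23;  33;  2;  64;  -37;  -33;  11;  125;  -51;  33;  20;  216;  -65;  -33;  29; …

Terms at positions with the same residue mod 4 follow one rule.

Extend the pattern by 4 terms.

343, -79, 33, 38

Split by position mod 4: positions 1, 5, 9, … form one track, and each other residue class forms its own.
Stream A = 33, -33, 33, -33, 33, -33: oscillating between 33 and -33.
Stream B = -16, -7, 2, 11, 20, 29: arithmetic, step +9.
Stream C = 8, 27, 64, 125, 216: consecutive cubes n³ from n = 2.
Stream D = -9, -23, -37, -51, -65: subtracting 14 each time.
Position 23 → stream C, term 6 = 343.
Position 24 → stream D, term 6 = -79.
Position 25 falls in stream A as its term 7, giving 33.
Position 26 → stream B, term 7 = 38.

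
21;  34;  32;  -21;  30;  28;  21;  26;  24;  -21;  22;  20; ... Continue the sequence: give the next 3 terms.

21, 18, 16

The slot pattern repeats as ABB (period 3), so there are 2 interleaved tracks.
Subsequence A: 21, -21, 21, -21 (alternating ±21).
Subsequence B: 34, 32, 30, 28, 26, 24, 22, 20 (subtracting 2 each time).
Position 13 → subsequence A, term 5 = 21.
Position 14 falls in subsequence B as its term 9, giving 18.
Position 15 falls in subsequence B as its term 10, giving 16.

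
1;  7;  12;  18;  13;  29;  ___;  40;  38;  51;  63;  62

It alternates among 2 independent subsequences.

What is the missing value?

25

Odd-indexed and even-indexed terms follow separate rules.
Track A: 1, 12, 13, ?, 38, 63 (a Fibonacci-like recurrence a_n = a_{n-1} + a_{n-2}).
Track B: 7, 18, 29, 40, 51, 62 (linear: a_n = -4 + 11·n).
Track A's pattern makes the blank 25.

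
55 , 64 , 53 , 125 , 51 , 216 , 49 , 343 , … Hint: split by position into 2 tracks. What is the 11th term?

The terms cycle through 2 interleaved subsequences.
Track A = 55, 53, 51, 49: arithmetic with common difference −2.
Track B = 64, 125, 216, 343: the cubes 4³, 5³, 6³, ….
Position 11 falls in track A as its term 6, giving 45.

45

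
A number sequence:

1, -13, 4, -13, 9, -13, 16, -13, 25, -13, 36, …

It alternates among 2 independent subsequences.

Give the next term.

-13

Split by position mod 2 into 2 tracks.
Track A is 1, 4, 9, 16, 25, 36, which is the squares 1², 2², 3², ….
Track B is -13, -13, -13, -13, -13, which is always -13.
Position 12 → track B, term 6 = -13.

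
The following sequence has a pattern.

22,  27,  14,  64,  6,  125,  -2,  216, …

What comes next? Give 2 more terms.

-10, 343

The terms cycle through 2 interleaved subsequences.
Track A: 22, 14, 6, -2. Linear: a_n = 30 − 8·n.
Track B: 27, 64, 125, 216. Perfect cubes starting at 3³.
The 9th slot belongs to track A; its 5th term is -10.
Position 10 → track B, term 5 = 343.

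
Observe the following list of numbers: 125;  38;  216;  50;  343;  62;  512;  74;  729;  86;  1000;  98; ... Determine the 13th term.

The terms cycle through 2 interleaved subsequences.
Track A: 125, 216, 343, 512, 729, 1000 (the cubes 5³, 6³, 7³, …).
Track B: 38, 50, 62, 74, 86, 98 (arithmetic, step +12).
Position 13 → track A, term 7 = 1331.

1331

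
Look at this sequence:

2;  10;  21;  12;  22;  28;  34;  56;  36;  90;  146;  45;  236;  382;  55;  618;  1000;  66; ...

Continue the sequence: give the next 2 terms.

Reading positions in blocks of 3 reveals the pattern AAB — 2 tracks woven together.
Subsequence A = 2, 10, 12, 22, 34, 56, 90, 146, 236, 382, 618, 1000: a Fibonacci-like recurrence a_n = a_{n-1} + a_{n-2}.
Subsequence B = 21, 28, 36, 45, 55, 66: the triangular numbers T_6, T_7, ….
Position 19 → subsequence A, term 13 = 1618.
Position 20 → subsequence A, term 14 = 2618.

1618, 2618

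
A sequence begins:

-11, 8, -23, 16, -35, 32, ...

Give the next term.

Taking every 2nd term gives 2 separate tracks.
Track A: -11, -23, -35. Arithmetic with common difference −12.
Track B: 8, 16, 32. Powers 2^3, 2^4, 2^5, ….
Term 7 comes from track A (its 4th entry): -47.

-47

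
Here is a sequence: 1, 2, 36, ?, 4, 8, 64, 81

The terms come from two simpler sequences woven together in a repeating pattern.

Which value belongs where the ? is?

49

Reading positions in blocks of 4 reveals the pattern AABB — 2 tracks woven together.
Subsequence A: 1, 2, 4, 8 (successive powers of 2).
Subsequence B: 36, ?, 64, 81 (consecutive squares n² from n = 6).
So the missing entry in subsequence B is 49.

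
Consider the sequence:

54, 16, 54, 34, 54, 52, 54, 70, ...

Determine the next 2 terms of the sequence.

54, 88

The terms cycle through 2 interleaved subsequences.
Track A: 54, 54, 54, 54 (the constant sequence 54).
Track B: 16, 34, 52, 70 (adding 18 each time).
Position 9 → track A, term 5 = 54.
The 10th slot belongs to track B; its 5th term is 88.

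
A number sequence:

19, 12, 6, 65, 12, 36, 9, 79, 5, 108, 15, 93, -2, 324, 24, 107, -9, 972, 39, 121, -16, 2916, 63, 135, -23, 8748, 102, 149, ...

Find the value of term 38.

236196

Split by position mod 4 into 4 tracks.
Stream A: 19, 12, 5, -2, -9, -16, -23 (subtracting 7 each time).
Stream B: 12, 36, 108, 324, 972, 2916, 8748 (a geometric progression (common ratio 3)).
Stream C: 6, 9, 15, 24, 39, 63, 102 (each term equals the sum of the previous two).
Stream D: 65, 79, 93, 107, 121, 135, 149 (linear: a_n = 51 + 14·n).
The 38th slot belongs to stream B; its 10th term is 236196.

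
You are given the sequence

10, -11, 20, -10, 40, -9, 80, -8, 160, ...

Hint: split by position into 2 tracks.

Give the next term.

Taking every 2nd term gives 2 separate tracks.
Stream A: 10, 20, 40, 80, 160. Geometric, ×2 each step.
Stream B: -11, -10, -9, -8. Adding 1 each time.
Term 10 comes from stream B (its 5th entry): -7.

-7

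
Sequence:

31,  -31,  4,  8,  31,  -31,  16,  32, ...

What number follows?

The slot pattern repeats as AABB (period 4), so there are 2 interleaved tracks.
Track A = 31, -31, 31, -31: alternating ±31.
Track B = 4, 8, 16, 32: multiplying by 2 each time.
Position 9 falls in track A as its term 5, giving 31.

31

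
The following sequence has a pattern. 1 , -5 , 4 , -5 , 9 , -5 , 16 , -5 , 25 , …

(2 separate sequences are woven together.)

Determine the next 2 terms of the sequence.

-5, 36

Positions 1, 3, 5, … form one subsequence and positions 2, 4, 6, … form another.
Track A = 1, 4, 9, 16, 25: consecutive squares n² from n = 1.
Track B = -5, -5, -5, -5: always -5.
Term 10 comes from track B (its 5th entry): -5.
The 11th slot belongs to track A; its 6th term is 36.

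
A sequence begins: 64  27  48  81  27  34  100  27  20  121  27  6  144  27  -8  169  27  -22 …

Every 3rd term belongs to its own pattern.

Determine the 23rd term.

Split by position mod 3 into 3 tracks.
Stream A: 64, 81, 100, 121, 144, 169 (perfect squares starting at 8²).
Stream B: 27, 27, 27, 27, 27, 27 (always 27).
Stream C: 48, 34, 20, 6, -8, -22 (linear: a_n = 62 − 14·n).
Position 23 falls in stream B as its term 8, giving 27.

27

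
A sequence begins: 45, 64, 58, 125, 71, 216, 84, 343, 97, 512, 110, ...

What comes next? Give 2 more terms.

729, 123

Taking every 2nd term gives 2 separate tracks.
Stream A is 45, 58, 71, 84, 97, 110, which is linear: a_n = 32 + 13·n.
Stream B is 64, 125, 216, 343, 512, which is consecutive cubes n³ from n = 4.
Term 12 comes from stream B (its 6th entry): 729.
The 13th slot belongs to stream A; its 7th term is 123.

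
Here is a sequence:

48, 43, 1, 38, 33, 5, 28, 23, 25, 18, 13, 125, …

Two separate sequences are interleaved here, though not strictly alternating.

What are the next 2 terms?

8, 3

Reading positions in blocks of 3 reveals the pattern AAB — 2 tracks woven together.
Track A: 48, 43, 38, 33, 28, 23, 18, 13 (arithmetic, step −5).
Track B: 1, 5, 25, 125 (geometric, ×5 each step).
Term 13 comes from track A (its 9th entry): 8.
Position 14 falls in track A as its term 10, giving 3.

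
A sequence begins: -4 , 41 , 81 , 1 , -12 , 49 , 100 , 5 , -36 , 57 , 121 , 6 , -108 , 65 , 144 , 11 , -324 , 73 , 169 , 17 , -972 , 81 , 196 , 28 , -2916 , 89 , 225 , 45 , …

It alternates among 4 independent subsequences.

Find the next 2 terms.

-8748, 97

Split by position mod 4 into 4 tracks.
Track A: -4, -12, -36, -108, -324, -972, -2916 (geometric with ratio 3).
Track B: 41, 49, 57, 65, 73, 81, 89 (arithmetic with common difference +8).
Track C: 81, 100, 121, 144, 169, 196, 225 (the squares 9², 10², 11², …).
Track D: 1, 5, 6, 11, 17, 28, 45 (each term equals the sum of the previous two).
Position 29 → track A, term 8 = -8748.
Position 30 falls in track B as its term 8, giving 97.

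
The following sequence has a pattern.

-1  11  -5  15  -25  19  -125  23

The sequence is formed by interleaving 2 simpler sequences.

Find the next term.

Taking every 2nd term gives 2 separate tracks.
Track A: -1, -5, -25, -125 — multiplying by 5 each time.
Track B: 11, 15, 19, 23 — arithmetic, step +4.
Term 9 comes from track A (its 5th entry): -625.

-625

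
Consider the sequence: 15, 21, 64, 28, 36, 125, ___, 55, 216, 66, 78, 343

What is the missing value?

45

Reading positions in blocks of 3 reveals the pattern AAB — 2 tracks woven together.
Stream A: 15, 21, 28, 36, ?, 55, 66, 78. Triangular numbers n(n+1)/2 for n = 5, 6, ….
Stream B: 64, 125, 216, 343. Consecutive cubes n³ from n = 4.
So the missing entry in stream A is 45.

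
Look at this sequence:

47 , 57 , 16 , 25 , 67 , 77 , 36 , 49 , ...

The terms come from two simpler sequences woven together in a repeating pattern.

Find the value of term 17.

The slot pattern repeats as AABB (period 4), so there are 2 interleaved tracks.
Stream A: 47, 57, 67, 77 — arithmetic with common difference +10.
Stream B: 16, 25, 36, 49 — consecutive squares n² from n = 4.
Term 17 comes from stream A (its 9th entry): 127.

127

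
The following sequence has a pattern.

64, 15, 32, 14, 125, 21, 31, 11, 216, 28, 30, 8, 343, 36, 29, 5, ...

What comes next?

Taking every 4th term gives 4 separate tracks.
Stream A = 64, 125, 216, 343: perfect cubes starting at 4³.
Stream B = 15, 21, 28, 36: triangular numbers starting at T_5.
Stream C = 32, 31, 30, 29: linear: a_n = 33 − n.
Stream D = 14, 11, 8, 5: arithmetic with common difference −3.
Term 17 comes from stream A (its 5th entry): 512.

512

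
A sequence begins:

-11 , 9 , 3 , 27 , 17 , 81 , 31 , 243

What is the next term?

45

Odd-indexed and even-indexed terms follow separate rules.
Stream A = -11, 3, 17, 31: linear: a_n = -25 + 14·n.
Stream B = 9, 27, 81, 243: powers 3^2, 3^3, 3^4, ….
Term 9 comes from stream A (its 5th entry): 45.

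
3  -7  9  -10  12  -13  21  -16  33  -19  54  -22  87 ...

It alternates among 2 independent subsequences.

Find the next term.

Positions 1, 3, 5, … form one subsequence and positions 2, 4, 6, … form another.
Stream A = 3, 9, 12, 21, 33, 54, 87: a Fibonacci-like recurrence a_n = a_{n-1} + a_{n-2}.
Stream B = -7, -10, -13, -16, -19, -22: subtracting 3 each time.
Term 14 comes from stream B (its 7th entry): -25.

-25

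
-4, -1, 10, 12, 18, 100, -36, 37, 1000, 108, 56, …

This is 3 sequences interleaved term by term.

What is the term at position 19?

-2916

Split by position mod 3: positions 1, 4, 7, … form one track, and each other residue class forms its own.
Track A: -4, 12, -36, 108 (geometric, ×-3 each step).
Track B: -1, 18, 37, 56 (arithmetic, step +19).
Track C: 10, 100, 1000 (successive powers of 10).
The 19th slot belongs to track A; its 7th term is -2916.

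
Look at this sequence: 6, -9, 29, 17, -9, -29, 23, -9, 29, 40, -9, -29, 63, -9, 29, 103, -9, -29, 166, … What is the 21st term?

The terms cycle through 3 interleaved subsequences.
Subsequence A = 6, 17, 23, 40, 63, 103, 166: Fibonacci-style (each term is the sum of the two before it).
Subsequence B = -9, -9, -9, -9, -9, -9: the constant sequence -9.
Subsequence C = 29, -29, 29, -29, 29, -29: alternating ±29.
Position 21 → subsequence C, term 7 = 29.

29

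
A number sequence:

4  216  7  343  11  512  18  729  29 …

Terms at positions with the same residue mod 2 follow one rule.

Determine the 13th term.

76

Positions 1, 3, 5, … form one subsequence and positions 2, 4, 6, … form another.
Track A: 4, 7, 11, 18, 29 (a Fibonacci-like recurrence a_n = a_{n-1} + a_{n-2}).
Track B: 216, 343, 512, 729 (the cubes 6³, 7³, 8³, …).
The 13th slot belongs to track A; its 7th term is 76.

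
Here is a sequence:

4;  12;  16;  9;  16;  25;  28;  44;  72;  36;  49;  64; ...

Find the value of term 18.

121

Reading positions in blocks of 6 reveals the pattern AAABBB — 2 tracks woven together.
Track A: 4, 12, 16, 28, 44, 72 — Fibonacci-style (each term is the sum of the two before it).
Track B: 9, 16, 25, 36, 49, 64 — perfect squares starting at 3².
The 18th slot belongs to track B; its 9th term is 121.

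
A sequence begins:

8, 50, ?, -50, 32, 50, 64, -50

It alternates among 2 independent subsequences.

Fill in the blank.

The terms cycle through 2 interleaved subsequences.
Subsequence A: 8, ?, 32, 64 (powers 2^3, 2^4, 2^5, …).
Subsequence B: 50, -50, 50, -50 (alternating ±50).
Filling subsequence A at index 2 by its rule yields 16.

16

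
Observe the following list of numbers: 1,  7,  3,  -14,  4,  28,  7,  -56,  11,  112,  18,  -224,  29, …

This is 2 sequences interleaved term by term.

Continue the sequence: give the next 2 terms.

448, 47

Split by position mod 2 into 2 tracks.
Stream A: 1, 3, 4, 7, 11, 18, 29 (each term equals the sum of the previous two).
Stream B: 7, -14, 28, -56, 112, -224 (multiplying by -2 each time).
Position 14 falls in stream B as its term 7, giving 448.
Position 15 falls in stream A as its term 8, giving 47.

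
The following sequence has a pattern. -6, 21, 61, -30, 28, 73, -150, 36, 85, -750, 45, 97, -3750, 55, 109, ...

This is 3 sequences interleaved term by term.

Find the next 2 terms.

-18750, 66

Read the sequence 3 terms at a time; column i is its own pattern.
Stream A: -6, -30, -150, -750, -3750 — a geometric progression (common ratio 5).
Stream B: 21, 28, 36, 45, 55 — the triangular numbers T_6, T_7, ….
Stream C: 61, 73, 85, 97, 109 — arithmetic, step +12.
The 16th slot belongs to stream A; its 6th term is -18750.
Position 17 → stream B, term 6 = 66.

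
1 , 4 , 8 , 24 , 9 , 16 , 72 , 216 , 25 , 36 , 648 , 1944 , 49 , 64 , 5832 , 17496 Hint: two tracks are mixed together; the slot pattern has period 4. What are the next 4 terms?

81, 100, 52488, 157464

Reading positions in blocks of 4 reveals the pattern AABB — 2 tracks woven together.
Track A: 1, 4, 9, 16, 25, 36, 49, 64. Perfect squares starting at 1².
Track B: 8, 24, 72, 216, 648, 1944, 5832, 17496. Multiplying by 3 each time.
The 17th slot belongs to track A; its 9th term is 81.
Term 18 comes from track A (its 10th entry): 100.
Position 19 falls in track B as its term 9, giving 52488.
Position 20 falls in track B as its term 10, giving 157464.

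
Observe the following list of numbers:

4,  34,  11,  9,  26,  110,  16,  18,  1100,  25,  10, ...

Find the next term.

11000

Taking every 3rd term gives 3 separate tracks.
Track A: 4, 9, 16, 25 (perfect squares starting at 2²).
Track B: 34, 26, 18, 10 (subtracting 8 each time).
Track C: 11, 110, 1100 (geometric with ratio 10).
Position 12 falls in track C as its term 4, giving 11000.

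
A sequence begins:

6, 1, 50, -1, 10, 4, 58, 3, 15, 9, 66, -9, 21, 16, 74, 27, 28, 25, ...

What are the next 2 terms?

82, -81

Split by position mod 4 into 4 tracks.
Subsequence A: 6, 10, 15, 21, 28 — triangular numbers starting at T_3.
Subsequence B: 1, 4, 9, 16, 25 — consecutive squares n² from n = 1.
Subsequence C: 50, 58, 66, 74 — adding 8 each time.
Subsequence D: -1, 3, -9, 27 — geometric with ratio -3.
The 19th slot belongs to subsequence C; its 5th term is 82.
Position 20 → subsequence D, term 5 = -81.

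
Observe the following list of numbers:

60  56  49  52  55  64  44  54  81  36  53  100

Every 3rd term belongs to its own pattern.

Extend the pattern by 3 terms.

Split by position mod 3: positions 1, 4, 7, … form one track, and each other residue class forms its own.
Track A: 60, 52, 44, 36 (subtracting 8 each time).
Track B: 56, 55, 54, 53 (arithmetic with common difference −1).
Track C: 49, 64, 81, 100 (the squares 7², 8², 9², …).
Term 13 comes from track A (its 5th entry): 28.
Term 14 comes from track B (its 5th entry): 52.
Term 15 comes from track C (its 5th entry): 121.

28, 52, 121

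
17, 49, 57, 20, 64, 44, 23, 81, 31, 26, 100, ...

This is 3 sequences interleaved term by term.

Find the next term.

Split by position mod 3: positions 1, 4, 7, … form one track, and each other residue class forms its own.
Track A: 17, 20, 23, 26 (adding 3 each time).
Track B: 49, 64, 81, 100 (perfect squares starting at 7²).
Track C: 57, 44, 31 (arithmetic with common difference −13).
Position 12 falls in track C as its term 4, giving 18.

18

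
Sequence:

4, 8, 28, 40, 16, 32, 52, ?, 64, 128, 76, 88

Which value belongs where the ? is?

64

Reading positions in blocks of 4 reveals the pattern AABB — 2 tracks woven together.
Stream A is 4, 8, 16, 32, 64, 128, which is powers of 2.
Stream B is 28, 40, 52, ?, 76, 88, which is arithmetic with common difference +12.
So the missing entry in stream B is 64.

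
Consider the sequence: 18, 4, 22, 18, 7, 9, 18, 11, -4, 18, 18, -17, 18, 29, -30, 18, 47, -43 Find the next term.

18

Taking every 3rd term gives 3 separate tracks.
Subsequence A: 18, 18, 18, 18, 18, 18 (always 18).
Subsequence B: 4, 7, 11, 18, 29, 47 (each term equals the sum of the previous two).
Subsequence C: 22, 9, -4, -17, -30, -43 (arithmetic, step −13).
Position 19 → subsequence A, term 7 = 18.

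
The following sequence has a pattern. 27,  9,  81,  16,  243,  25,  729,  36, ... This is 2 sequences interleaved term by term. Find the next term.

The terms cycle through 2 interleaved subsequences.
Track A: 27, 81, 243, 729. Powers 3^3, 3^4, 3^5, ….
Track B: 9, 16, 25, 36. Perfect squares starting at 3².
Position 9 → track A, term 5 = 2187.

2187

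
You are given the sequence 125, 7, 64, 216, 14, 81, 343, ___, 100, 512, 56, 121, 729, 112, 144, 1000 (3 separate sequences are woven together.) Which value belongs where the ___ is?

Split by position mod 3 into 3 tracks.
Track A: 125, 216, 343, 512, 729, 1000 — consecutive cubes n³ from n = 5.
Track B: 7, 14, ?, 56, 112 — geometric with ratio 2.
Track C: 64, 81, 100, 121, 144 — perfect squares starting at 8².
So the missing entry in track B is 28.

28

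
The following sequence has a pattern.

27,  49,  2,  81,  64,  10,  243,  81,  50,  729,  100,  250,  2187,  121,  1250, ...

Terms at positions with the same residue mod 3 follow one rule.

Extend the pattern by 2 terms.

Taking every 3rd term gives 3 separate tracks.
Track A is 27, 81, 243, 729, 2187, which is powers 3^3, 3^4, 3^5, ….
Track B is 49, 64, 81, 100, 121, which is perfect squares starting at 7².
Track C is 2, 10, 50, 250, 1250, which is a geometric progression (common ratio 5).
Term 16 comes from track A (its 6th entry): 6561.
Position 17 falls in track B as its term 6, giving 144.

6561, 144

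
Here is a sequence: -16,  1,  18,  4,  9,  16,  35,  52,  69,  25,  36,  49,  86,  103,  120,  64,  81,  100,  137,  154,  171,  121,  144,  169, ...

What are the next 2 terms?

Positions follow the repeating pattern AAABBB; grouping by letter gives 2 tracks.
Track A = -16, 1, 18, 35, 52, 69, 86, 103, 120, 137, 154, 171: linear: a_n = -33 + 17·n.
Track B = 4, 9, 16, 25, 36, 49, 64, 81, 100, 121, 144, 169: perfect squares starting at 2².
Position 25 → track A, term 13 = 188.
Position 26 falls in track A as its term 14, giving 205.

188, 205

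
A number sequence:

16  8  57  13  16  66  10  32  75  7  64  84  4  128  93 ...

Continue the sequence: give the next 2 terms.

Split by position mod 3 into 3 tracks.
Track A = 16, 13, 10, 7, 4: linear: a_n = 19 − 3·n.
Track B = 8, 16, 32, 64, 128: successive powers of 2.
Track C = 57, 66, 75, 84, 93: adding 9 each time.
Term 16 comes from track A (its 6th entry): 1.
Term 17 comes from track B (its 6th entry): 256.

1, 256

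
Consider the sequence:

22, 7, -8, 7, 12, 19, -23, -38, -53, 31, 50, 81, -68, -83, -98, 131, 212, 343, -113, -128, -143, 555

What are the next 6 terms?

898, 1453, -158, -173, -188, 2351

Reading positions in blocks of 6 reveals the pattern AAABBB — 2 tracks woven together.
Stream A: 22, 7, -8, -23, -38, -53, -68, -83, -98, -113, -128, -143 (arithmetic with common difference −15).
Stream B: 7, 12, 19, 31, 50, 81, 131, 212, 343, 555 (each term equals the sum of the previous two).
Position 23 falls in stream B as its term 11, giving 898.
Term 24 comes from stream B (its 12th entry): 1453.
Position 25 falls in stream A as its term 13, giving -158.
The 26th slot belongs to stream A; its 14th term is -173.
Term 27 comes from stream A (its 15th entry): -188.
Term 28 comes from stream B (its 13th entry): 2351.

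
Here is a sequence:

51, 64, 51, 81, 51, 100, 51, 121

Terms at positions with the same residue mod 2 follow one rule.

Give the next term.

51

Odd-indexed and even-indexed terms follow separate rules.
Subsequence A: 51, 51, 51, 51. Constant 51.
Subsequence B: 64, 81, 100, 121. Consecutive squares n² from n = 8.
Position 9 → subsequence A, term 5 = 51.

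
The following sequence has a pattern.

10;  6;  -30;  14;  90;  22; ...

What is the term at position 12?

46

The terms cycle through 2 interleaved subsequences.
Track A is 10, -30, 90, which is geometric, ×-3 each step.
Track B is 6, 14, 22, which is arithmetic, step +8.
Position 12 → track B, term 6 = 46.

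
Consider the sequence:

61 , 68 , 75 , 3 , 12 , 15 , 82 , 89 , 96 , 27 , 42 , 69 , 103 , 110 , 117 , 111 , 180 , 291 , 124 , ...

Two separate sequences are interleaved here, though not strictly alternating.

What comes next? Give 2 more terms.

131, 138

The slot pattern repeats as AAABBB (period 6), so there are 2 interleaved tracks.
Track A: 61, 68, 75, 82, 89, 96, 103, 110, 117, 124 — linear: a_n = 54 + 7·n.
Track B: 3, 12, 15, 27, 42, 69, 111, 180, 291 — each term equals the sum of the previous two.
Term 20 comes from track A (its 11th entry): 131.
Position 21 → track A, term 12 = 138.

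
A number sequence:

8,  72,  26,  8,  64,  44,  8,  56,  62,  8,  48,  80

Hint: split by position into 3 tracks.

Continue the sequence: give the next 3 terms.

8, 40, 98

The terms cycle through 3 interleaved subsequences.
Track A is 8, 8, 8, 8, which is always 8.
Track B is 72, 64, 56, 48, which is arithmetic with common difference −8.
Track C is 26, 44, 62, 80, which is adding 18 each time.
Position 13 → track A, term 5 = 8.
Term 14 comes from track B (its 5th entry): 40.
Term 15 comes from track C (its 5th entry): 98.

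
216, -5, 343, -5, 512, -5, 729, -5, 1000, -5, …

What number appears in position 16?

-5

Split by position mod 2 into 2 tracks.
Track A: 216, 343, 512, 729, 1000 — the cubes 6³, 7³, 8³, ….
Track B: -5, -5, -5, -5, -5 — constant -5.
Position 16 → track B, term 8 = -5.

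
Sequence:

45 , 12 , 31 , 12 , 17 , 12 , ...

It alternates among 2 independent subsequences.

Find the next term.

3

Taking every 2nd term gives 2 separate tracks.
Track A is 45, 31, 17, which is subtracting 14 each time.
Track B is 12, 12, 12, which is always 12.
Position 7 → track A, term 4 = 3.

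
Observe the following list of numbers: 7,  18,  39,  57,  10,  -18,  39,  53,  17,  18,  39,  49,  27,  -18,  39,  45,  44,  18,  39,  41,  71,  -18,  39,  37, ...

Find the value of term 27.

Taking every 4th term gives 4 separate tracks.
Track A is 7, 10, 17, 27, 44, 71, which is a Fibonacci-like recurrence a_n = a_{n-1} + a_{n-2}.
Track B is 18, -18, 18, -18, 18, -18, which is alternating ±18.
Track C is 39, 39, 39, 39, 39, 39, which is always 39.
Track D is 57, 53, 49, 45, 41, 37, which is subtracting 4 each time.
Position 27 falls in track C as its term 7, giving 39.

39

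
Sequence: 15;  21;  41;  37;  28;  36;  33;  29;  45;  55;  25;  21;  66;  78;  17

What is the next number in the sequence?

13

Reading positions in blocks of 4 reveals the pattern AABB — 2 tracks woven together.
Track A: 15, 21, 28, 36, 45, 55, 66, 78. Triangular numbers starting at T_5.
Track B: 41, 37, 33, 29, 25, 21, 17. Subtracting 4 each time.
Position 16 falls in track B as its term 8, giving 13.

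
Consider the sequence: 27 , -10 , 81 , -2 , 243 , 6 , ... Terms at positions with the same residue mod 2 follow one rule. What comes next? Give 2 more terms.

729, 14

Split by position mod 2 into 2 tracks.
Track A is 27, 81, 243, which is powers of 3.
Track B is -10, -2, 6, which is adding 8 each time.
Term 7 comes from track A (its 4th entry): 729.
Position 8 → track B, term 4 = 14.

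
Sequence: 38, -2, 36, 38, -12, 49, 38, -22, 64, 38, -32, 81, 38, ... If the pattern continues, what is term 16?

Read the sequence 3 terms at a time; column i is its own pattern.
Track A: 38, 38, 38, 38, 38. Always 38.
Track B: -2, -12, -22, -32. Linear: a_n = 8 − 10·n.
Track C: 36, 49, 64, 81. Consecutive squares n² from n = 6.
Position 16 falls in track A as its term 6, giving 38.

38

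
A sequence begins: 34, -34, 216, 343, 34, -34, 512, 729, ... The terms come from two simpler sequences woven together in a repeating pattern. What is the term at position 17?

The slot pattern repeats as AABB (period 4), so there are 2 interleaved tracks.
Track A: 34, -34, 34, -34. Alternating ±34.
Track B: 216, 343, 512, 729. Perfect cubes starting at 6³.
Position 17 → track A, term 9 = 34.

34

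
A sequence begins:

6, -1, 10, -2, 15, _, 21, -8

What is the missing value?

The terms cycle through 2 interleaved subsequences.
Track A = 6, 10, 15, 21: triangular numbers starting at T_3.
Track B = -1, -2, ?, -8: geometric, ×2 each step.
Filling track B at index 3 by its rule yields -4.

-4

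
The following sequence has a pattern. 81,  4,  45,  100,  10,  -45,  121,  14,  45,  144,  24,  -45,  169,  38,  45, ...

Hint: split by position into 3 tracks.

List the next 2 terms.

Read the sequence 3 terms at a time; column i is its own pattern.
Stream A: 81, 100, 121, 144, 169 — perfect squares starting at 9².
Stream B: 4, 10, 14, 24, 38 — each term equals the sum of the previous two.
Stream C: 45, -45, 45, -45, 45 — alternating ±45.
Position 16 → stream A, term 6 = 196.
Position 17 falls in stream B as its term 6, giving 62.

196, 62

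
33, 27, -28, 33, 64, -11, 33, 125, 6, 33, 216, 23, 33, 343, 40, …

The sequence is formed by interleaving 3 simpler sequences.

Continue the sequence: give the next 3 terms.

33, 512, 57

Read the sequence 3 terms at a time; column i is its own pattern.
Track A is 33, 33, 33, 33, 33, which is the constant sequence 33.
Track B is 27, 64, 125, 216, 343, which is perfect cubes starting at 3³.
Track C is -28, -11, 6, 23, 40, which is linear: a_n = -45 + 17·n.
Position 16 falls in track A as its term 6, giving 33.
Position 17 → track B, term 6 = 512.
Position 18 falls in track C as its term 6, giving 57.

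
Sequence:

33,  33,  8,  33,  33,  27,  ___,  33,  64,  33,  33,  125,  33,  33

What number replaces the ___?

Positions follow the repeating pattern AAB; grouping by letter gives 2 tracks.
Track A: 33, 33, 33, 33, ?, 33, 33, 33, 33, 33 — always 33.
Track B: 8, 27, 64, 125 — the cubes 2³, 3³, 4³, ….
Track A's pattern makes the blank 33.

33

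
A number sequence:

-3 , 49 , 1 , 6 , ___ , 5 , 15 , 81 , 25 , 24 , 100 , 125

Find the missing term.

64

Split by position mod 3 into 3 tracks.
Track A = -3, 6, 15, 24: adding 9 each time.
Track B = 49, ?, 81, 100: the squares 7², 8², 9², ….
Track C = 1, 5, 25, 125: powers of 5.
Track B's pattern makes the blank 64.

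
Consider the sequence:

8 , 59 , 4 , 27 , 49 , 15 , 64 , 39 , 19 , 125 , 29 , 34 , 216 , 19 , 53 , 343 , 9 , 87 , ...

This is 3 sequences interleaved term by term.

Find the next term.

Taking every 3rd term gives 3 separate tracks.
Track A is 8, 27, 64, 125, 216, 343, which is perfect cubes starting at 2³.
Track B is 59, 49, 39, 29, 19, 9, which is linear: a_n = 69 − 10·n.
Track C is 4, 15, 19, 34, 53, 87, which is Fibonacci-style (each term is the sum of the two before it).
Term 19 comes from track A (its 7th entry): 512.

512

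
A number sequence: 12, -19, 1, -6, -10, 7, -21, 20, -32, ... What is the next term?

33

The terms cycle through 2 interleaved subsequences.
Stream A: 12, 1, -10, -21, -32 — arithmetic with common difference −11.
Stream B: -19, -6, 7, 20 — arithmetic with common difference +13.
Term 10 comes from stream B (its 5th entry): 33.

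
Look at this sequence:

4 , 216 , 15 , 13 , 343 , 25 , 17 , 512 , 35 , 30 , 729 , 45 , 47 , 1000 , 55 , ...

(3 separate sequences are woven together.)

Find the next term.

Taking every 3rd term gives 3 separate tracks.
Track A = 4, 13, 17, 30, 47: a Fibonacci-like recurrence a_n = a_{n-1} + a_{n-2}.
Track B = 216, 343, 512, 729, 1000: the cubes 6³, 7³, 8³, ….
Track C = 15, 25, 35, 45, 55: adding 10 each time.
Position 16 falls in track A as its term 6, giving 77.

77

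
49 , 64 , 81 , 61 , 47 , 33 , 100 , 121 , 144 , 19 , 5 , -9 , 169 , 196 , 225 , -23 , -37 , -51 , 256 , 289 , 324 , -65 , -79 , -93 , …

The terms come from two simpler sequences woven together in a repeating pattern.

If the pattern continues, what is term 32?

529

The slot pattern repeats as AAABBB (period 6), so there are 2 interleaved tracks.
Track A: 49, 64, 81, 100, 121, 144, 169, 196, 225, 256, 289, 324. Perfect squares starting at 7².
Track B: 61, 47, 33, 19, 5, -9, -23, -37, -51, -65, -79, -93. Arithmetic with common difference −14.
Position 32 falls in track A as its term 17, giving 529.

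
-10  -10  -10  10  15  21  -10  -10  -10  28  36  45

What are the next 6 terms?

Positions follow the repeating pattern AAABBB; grouping by letter gives 2 tracks.
Track A: -10, -10, -10, -10, -10, -10 — constant -10.
Track B: 10, 15, 21, 28, 36, 45 — the triangular numbers T_4, T_5, ….
The 13th slot belongs to track A; its 7th term is -10.
The 14th slot belongs to track A; its 8th term is -10.
The 15th slot belongs to track A; its 9th term is -10.
The 16th slot belongs to track B; its 7th term is 55.
Position 17 falls in track B as its term 8, giving 66.
Position 18 falls in track B as its term 9, giving 78.

-10, -10, -10, 55, 66, 78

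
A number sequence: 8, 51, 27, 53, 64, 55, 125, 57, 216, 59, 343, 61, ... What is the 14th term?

63

Odd-indexed and even-indexed terms follow separate rules.
Stream A = 8, 27, 64, 125, 216, 343: perfect cubes starting at 2³.
Stream B = 51, 53, 55, 57, 59, 61: linear: a_n = 49 + 2·n.
Position 14 → stream B, term 7 = 63.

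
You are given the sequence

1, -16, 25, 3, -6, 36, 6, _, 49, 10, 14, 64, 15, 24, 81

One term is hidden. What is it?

Taking every 3rd term gives 3 separate tracks.
Track A: 1, 3, 6, 10, 15 (triangular numbers n(n+1)/2 for n = 1, 2, …).
Track B: -16, -6, ?, 14, 24 (arithmetic, step +10).
Track C: 25, 36, 49, 64, 81 (consecutive squares n² from n = 5).
Filling track B at index 3 by its rule yields 4.

4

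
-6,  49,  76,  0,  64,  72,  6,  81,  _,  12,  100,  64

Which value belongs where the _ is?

68

Read the sequence 3 terms at a time; column i is its own pattern.
Track A = -6, 0, 6, 12: adding 6 each time.
Track B = 49, 64, 81, 100: consecutive squares n² from n = 7.
Track C = 76, 72, ?, 64: arithmetic, step −4.
Filling track C at index 3 by its rule yields 68.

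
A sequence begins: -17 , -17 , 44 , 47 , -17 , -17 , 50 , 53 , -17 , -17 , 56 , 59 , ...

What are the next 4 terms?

Reading positions in blocks of 4 reveals the pattern AABB — 2 tracks woven together.
Stream A: -17, -17, -17, -17, -17, -17. The constant sequence -17.
Stream B: 44, 47, 50, 53, 56, 59. Linear: a_n = 41 + 3·n.
Position 13 falls in stream A as its term 7, giving -17.
Position 14 falls in stream A as its term 8, giving -17.
Position 15 falls in stream B as its term 7, giving 62.
Term 16 comes from stream B (its 8th entry): 65.

-17, -17, 62, 65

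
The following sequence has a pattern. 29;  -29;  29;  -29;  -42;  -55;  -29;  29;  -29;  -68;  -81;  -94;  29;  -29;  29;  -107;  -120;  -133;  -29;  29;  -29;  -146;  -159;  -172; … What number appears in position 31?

Reading positions in blocks of 6 reveals the pattern AAABBB — 2 tracks woven together.
Stream A: 29, -29, 29, -29, 29, -29, 29, -29, 29, -29, 29, -29 — the oscillation 29·(−1)^(n+1).
Stream B: -29, -42, -55, -68, -81, -94, -107, -120, -133, -146, -159, -172 — subtracting 13 each time.
Term 31 comes from stream A (its 16th entry): -29.

-29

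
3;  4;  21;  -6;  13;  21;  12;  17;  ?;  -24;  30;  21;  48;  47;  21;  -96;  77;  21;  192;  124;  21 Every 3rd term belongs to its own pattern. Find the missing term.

21

Split by position mod 3: positions 1, 4, 7, … form one track, and each other residue class forms its own.
Track A: 3, -6, 12, -24, 48, -96, 192. A geometric progression (common ratio -2).
Track B: 4, 13, 17, 30, 47, 77, 124. Each term equals the sum of the previous two.
Track C: 21, 21, ?, 21, 21, 21, 21. The constant sequence 21.
So the missing entry in track C is 21.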